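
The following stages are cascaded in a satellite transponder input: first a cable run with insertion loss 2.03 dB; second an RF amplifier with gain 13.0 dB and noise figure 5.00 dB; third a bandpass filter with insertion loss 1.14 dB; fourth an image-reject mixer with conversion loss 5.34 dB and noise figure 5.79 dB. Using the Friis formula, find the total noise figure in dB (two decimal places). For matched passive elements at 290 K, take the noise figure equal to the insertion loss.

Convert to linear (a loss of L dB is a gain of −L dB): F_i = 10^(NF_i/10), G_i = 10^(G_i,dB/10)
  Stage 1: F_1 = 10^(2.03/10) = 1.596, G_1 = 10^(−2.03/10) = 0.6266
  Stage 2: F_2 = 10^(5.00/10) = 3.162, G_2 = 10^(13.0/10) = 19.95
  Stage 3: F_3 = 10^(1.14/10) = 1.300, G_3 = 10^(−1.14/10) = 0.7691
  Stage 4: F_4 = 10^(5.79/10) = 3.793, G_4 = 10^(−5.34/10) = 0.2924
Friis cascade:
  F = 1.596 + (3.162 − 1)/0.6266 + (1.300 − 1)/12.50 + (3.793 − 1)/9.616 = 5.361
NF = 10 log₁₀(5.361) = 7.29 dB

7.29 dB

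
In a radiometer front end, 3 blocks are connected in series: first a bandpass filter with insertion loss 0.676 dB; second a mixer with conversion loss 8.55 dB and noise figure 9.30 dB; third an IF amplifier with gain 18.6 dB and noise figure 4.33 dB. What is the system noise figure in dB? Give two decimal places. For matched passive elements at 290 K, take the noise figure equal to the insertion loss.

Convert to linear (a loss of L dB is a gain of −L dB): F_i = 10^(NF_i/10), G_i = 10^(G_i,dB/10)
  Stage 1: F_1 = 10^(0.676/10) = 1.168, G_1 = 10^(−0.676/10) = 0.8559
  Stage 2: F_2 = 10^(9.30/10) = 8.511, G_2 = 10^(−8.55/10) = 0.1396
  Stage 3: F_3 = 10^(4.33/10) = 2.710, G_3 = 10^(18.6/10) = 72.44
Friis cascade:
  F = 1.168 + (8.511 − 1)/0.8559 + (2.710 − 1)/0.1195 = 24.26
NF = 10 log₁₀(24.26) = 13.85 dB

13.85 dB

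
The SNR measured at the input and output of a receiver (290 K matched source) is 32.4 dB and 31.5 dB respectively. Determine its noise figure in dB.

0.9 dB

NF (dB) = SNR_in(dB) − SNR_out(dB) when the source is at T₀
NF = 32.4 − 31.5 = 0.9 dB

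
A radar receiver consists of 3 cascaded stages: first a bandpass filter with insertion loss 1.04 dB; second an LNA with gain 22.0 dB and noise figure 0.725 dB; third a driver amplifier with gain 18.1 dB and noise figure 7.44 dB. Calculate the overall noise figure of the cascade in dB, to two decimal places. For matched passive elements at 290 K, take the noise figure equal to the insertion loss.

1.87 dB

Convert to linear (a loss of L dB is a gain of −L dB): F_i = 10^(NF_i/10), G_i = 10^(G_i,dB/10)
  Stage 1: F_1 = 10^(1.04/10) = 1.271, G_1 = 10^(−1.04/10) = 0.7870
  Stage 2: F_2 = 10^(0.725/10) = 1.182, G_2 = 10^(22.0/10) = 158.5
  Stage 3: F_3 = 10^(7.44/10) = 5.546, G_3 = 10^(18.1/10) = 64.57
Friis cascade:
  F = 1.271 + (1.182 − 1)/0.7870 + (5.546 − 1)/124.7 = 1.538
NF = 10 log₁₀(1.538) = 1.87 dB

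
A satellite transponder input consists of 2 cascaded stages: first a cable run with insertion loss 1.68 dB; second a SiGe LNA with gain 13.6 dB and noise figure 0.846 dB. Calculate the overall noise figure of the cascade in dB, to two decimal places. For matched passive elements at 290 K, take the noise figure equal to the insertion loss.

Convert to linear (a loss of L dB is a gain of −L dB): F_i = 10^(NF_i/10), G_i = 10^(G_i,dB/10)
  Stage 1: F_1 = 10^(1.68/10) = 1.472, G_1 = 10^(−1.68/10) = 0.6792
  Stage 2: F_2 = 10^(0.846/10) = 1.215, G_2 = 10^(13.6/10) = 22.91
Friis cascade:
  F = 1.472 + (1.215 − 1)/0.6792 = 1.789
NF = 10 log₁₀(1.789) = 2.53 dB

2.53 dB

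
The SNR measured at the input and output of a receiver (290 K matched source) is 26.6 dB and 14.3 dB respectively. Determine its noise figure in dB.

12.3 dB

NF (dB) = SNR_in(dB) − SNR_out(dB) when the source is at T₀
NF = 26.6 − 14.3 = 12.3 dB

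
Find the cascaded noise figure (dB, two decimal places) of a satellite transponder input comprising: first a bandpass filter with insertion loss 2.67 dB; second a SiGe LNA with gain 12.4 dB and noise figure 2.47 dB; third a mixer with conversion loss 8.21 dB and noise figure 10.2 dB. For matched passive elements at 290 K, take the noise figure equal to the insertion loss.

6.31 dB

Convert to linear (a loss of L dB is a gain of −L dB): F_i = 10^(NF_i/10), G_i = 10^(G_i,dB/10)
  Stage 1: F_1 = 10^(2.67/10) = 1.849, G_1 = 10^(−2.67/10) = 0.5408
  Stage 2: F_2 = 10^(2.47/10) = 1.766, G_2 = 10^(12.4/10) = 17.38
  Stage 3: F_3 = 10^(10.2/10) = 10.47, G_3 = 10^(−8.21/10) = 0.1510
Friis cascade:
  F = 1.849 + (1.766 − 1)/0.5408 + (10.47 − 1)/9.397 = 4.274
NF = 10 log₁₀(4.274) = 6.31 dB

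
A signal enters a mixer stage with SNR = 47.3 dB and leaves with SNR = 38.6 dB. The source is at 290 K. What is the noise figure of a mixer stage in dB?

8.7 dB

NF (dB) = SNR_in(dB) − SNR_out(dB) when the source is at T₀
NF = 47.3 − 38.6 = 8.7 dB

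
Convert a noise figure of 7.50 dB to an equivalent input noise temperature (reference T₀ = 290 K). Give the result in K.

1341 K

F = 10^(7.50/10) = 5.62341
T_e = (F − 1)·T₀ = (5.62341 − 1) × 290 = 1341 K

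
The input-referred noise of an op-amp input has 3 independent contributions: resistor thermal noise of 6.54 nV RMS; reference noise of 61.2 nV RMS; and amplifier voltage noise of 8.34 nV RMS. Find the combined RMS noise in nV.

62.1 nV

Uncorrelated sources add in power (mean-square): V_tot = √(ΣV_i²)
V_tot = √[(6.54×10⁻⁹)² + (6.12×10⁻⁸)² + (8.34×10⁻⁹)²] = 6.21×10⁻⁸ V = 62.1 nV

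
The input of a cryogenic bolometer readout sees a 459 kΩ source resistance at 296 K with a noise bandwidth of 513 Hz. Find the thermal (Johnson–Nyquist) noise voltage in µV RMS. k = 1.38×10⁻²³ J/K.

1.96 µV

V_n = √(4kTRB)
4kTRB = 4 × 1.38×10⁻²³ × 296 × 4.59×10⁵ × 5.13×10² = 3.85×10⁻¹² V²
V_n = √(3.85×10⁻¹²) = 1.96×10⁻⁶ V = 1.96 µV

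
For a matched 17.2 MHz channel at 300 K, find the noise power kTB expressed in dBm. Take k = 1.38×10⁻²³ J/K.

P_n = kTB = 1.38×10⁻²³ × 300 × 1.72×10⁷ = 7.12×10⁻¹⁴ W
In dBm: 10 log₁₀(7.12×10⁻¹⁴ / 10⁻³) = −101.5 dBm

−101.5 dBm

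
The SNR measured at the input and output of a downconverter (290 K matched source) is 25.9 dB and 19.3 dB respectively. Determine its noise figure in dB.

6.6 dB

NF (dB) = SNR_in(dB) − SNR_out(dB) when the source is at T₀
NF = 25.9 − 19.3 = 6.6 dB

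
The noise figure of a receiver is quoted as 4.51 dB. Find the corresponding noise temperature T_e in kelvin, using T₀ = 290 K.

529 K

F = 10^(4.51/10) = 2.82488
T_e = (F − 1)·T₀ = (2.82488 − 1) × 290 = 529 K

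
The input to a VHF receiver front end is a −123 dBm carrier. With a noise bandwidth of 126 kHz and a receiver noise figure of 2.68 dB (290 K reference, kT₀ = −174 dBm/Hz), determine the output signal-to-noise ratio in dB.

Noise floor: N = −174 + 10 log₁₀(B) + NF
10 log₁₀(1.26×10⁵) = 51 dB
N = −174 + 51 + 2.68 = −120.32 dBm
SNR = P_sig − N = −123 − (−120.32) = −2.68 dB → −2.7 dB

−2.7 dB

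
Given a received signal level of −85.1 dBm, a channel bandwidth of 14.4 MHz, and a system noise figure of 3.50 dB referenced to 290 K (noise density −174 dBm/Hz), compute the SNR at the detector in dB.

Noise floor: N = −174 + 10 log₁₀(B) + NF
10 log₁₀(1.44×10⁷) = 71.58 dB
N = −174 + 71.58 + 3.50 = −98.92 dBm
SNR = P_sig − N = −85.1 − (−98.92) = 13.82 dB → 13.8 dB

13.8 dB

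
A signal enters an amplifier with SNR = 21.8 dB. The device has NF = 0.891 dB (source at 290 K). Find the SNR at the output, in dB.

20.909 dB

By definition F = SNR_in/SNR_out, so in dB: SNR_out = SNR_in − NF
SNR_out = 21.8 − 0.891 = 20.909 dB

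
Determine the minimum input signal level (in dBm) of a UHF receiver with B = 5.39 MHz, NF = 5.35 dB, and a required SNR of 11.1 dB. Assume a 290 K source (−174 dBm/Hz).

Sensitivity = −174 + 10 log₁₀(B) + NF + SNR_min
= −174 + 67.32 + 5.35 + 11.1
= −90.23 dBm → −90.2 dBm

−90.2 dBm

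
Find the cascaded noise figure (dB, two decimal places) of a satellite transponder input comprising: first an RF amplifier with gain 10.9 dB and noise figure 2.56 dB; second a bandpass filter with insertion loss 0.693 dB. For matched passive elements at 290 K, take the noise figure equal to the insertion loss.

2.59 dB

Convert to linear (a loss of L dB is a gain of −L dB): F_i = 10^(NF_i/10), G_i = 10^(G_i,dB/10)
  Stage 1: F_1 = 10^(2.56/10) = 1.803, G_1 = 10^(10.9/10) = 12.30
  Stage 2: F_2 = 10^(0.693/10) = 1.173, G_2 = 10^(−0.693/10) = 0.8525
Friis cascade:
  F = 1.803 + (1.173 − 1)/12.30 = 1.817
NF = 10 log₁₀(1.817) = 2.59 dB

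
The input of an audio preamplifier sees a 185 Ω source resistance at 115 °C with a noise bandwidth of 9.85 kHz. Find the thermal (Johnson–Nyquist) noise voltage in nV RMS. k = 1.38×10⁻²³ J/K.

198 nV

T = 115 °C + 273.15 = 388.15 K
V_n = √(4kTRB)
4kTRB = 4 × 1.38×10⁻²³ × 388.15 × 1.85×10² × 9.85×10³ = 3.90×10⁻¹⁴ V²
V_n = √(3.90×10⁻¹⁴) = 1.98×10⁻⁷ V = 198 nV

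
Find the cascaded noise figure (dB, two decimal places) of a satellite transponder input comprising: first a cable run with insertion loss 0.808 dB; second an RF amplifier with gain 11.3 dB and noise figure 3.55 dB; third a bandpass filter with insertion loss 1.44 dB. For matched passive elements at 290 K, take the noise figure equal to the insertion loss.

Convert to linear (a loss of L dB is a gain of −L dB): F_i = 10^(NF_i/10), G_i = 10^(G_i,dB/10)
  Stage 1: F_1 = 10^(0.808/10) = 1.204, G_1 = 10^(−0.808/10) = 0.8302
  Stage 2: F_2 = 10^(3.55/10) = 2.265, G_2 = 10^(11.3/10) = 13.49
  Stage 3: F_3 = 10^(1.44/10) = 1.393, G_3 = 10^(−1.44/10) = 0.7178
Friis cascade:
  F = 1.204 + (2.265 − 1)/0.8302 + (1.393 − 1)/11.20 = 2.763
NF = 10 log₁₀(2.763) = 4.41 dB

4.41 dB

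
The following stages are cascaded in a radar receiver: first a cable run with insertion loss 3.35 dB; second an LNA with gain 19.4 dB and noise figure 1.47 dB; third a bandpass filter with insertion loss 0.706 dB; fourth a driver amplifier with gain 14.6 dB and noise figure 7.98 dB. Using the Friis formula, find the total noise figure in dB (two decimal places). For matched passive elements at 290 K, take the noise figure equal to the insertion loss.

Convert to linear (a loss of L dB is a gain of −L dB): F_i = 10^(NF_i/10), G_i = 10^(G_i,dB/10)
  Stage 1: F_1 = 10^(3.35/10) = 2.163, G_1 = 10^(−3.35/10) = 0.4624
  Stage 2: F_2 = 10^(1.47/10) = 1.403, G_2 = 10^(19.4/10) = 87.10
  Stage 3: F_3 = 10^(0.706/10) = 1.177, G_3 = 10^(−0.706/10) = 0.8500
  Stage 4: F_4 = 10^(7.98/10) = 6.281, G_4 = 10^(14.6/10) = 28.84
Friis cascade:
  F = 2.163 + (1.403 − 1)/0.4624 + (1.177 − 1)/40.27 + (6.281 − 1)/34.23 = 3.193
NF = 10 log₁₀(3.193) = 5.04 dB

5.04 dB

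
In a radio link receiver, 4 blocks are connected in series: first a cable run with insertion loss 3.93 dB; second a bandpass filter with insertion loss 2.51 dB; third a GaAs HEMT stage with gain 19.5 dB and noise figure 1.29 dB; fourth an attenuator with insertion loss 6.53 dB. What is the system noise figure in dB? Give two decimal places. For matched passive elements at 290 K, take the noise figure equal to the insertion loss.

Convert to linear (a loss of L dB is a gain of −L dB): F_i = 10^(NF_i/10), G_i = 10^(G_i,dB/10)
  Stage 1: F_1 = 10^(3.93/10) = 2.472, G_1 = 10^(−3.93/10) = 0.4046
  Stage 2: F_2 = 10^(2.51/10) = 1.782, G_2 = 10^(−2.51/10) = 0.5610
  Stage 3: F_3 = 10^(1.29/10) = 1.346, G_3 = 10^(19.5/10) = 89.13
  Stage 4: F_4 = 10^(6.53/10) = 4.498, G_4 = 10^(−6.53/10) = 0.2223
Friis cascade:
  F = 2.472 + (1.782 − 1)/0.4046 + (1.346 − 1)/0.2270 + (4.498 − 1)/20.23 = 6.102
NF = 10 log₁₀(6.102) = 7.85 dB

7.85 dB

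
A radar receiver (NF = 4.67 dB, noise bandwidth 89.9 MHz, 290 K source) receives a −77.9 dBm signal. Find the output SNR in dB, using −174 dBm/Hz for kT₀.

Noise floor: N = −174 + 10 log₁₀(B) + NF
10 log₁₀(8.99×10⁷) = 79.54 dB
N = −174 + 79.54 + 4.67 = −89.79 dBm
SNR = P_sig − N = −77.9 − (−89.79) = 11.89 dB → 11.9 dB

11.9 dB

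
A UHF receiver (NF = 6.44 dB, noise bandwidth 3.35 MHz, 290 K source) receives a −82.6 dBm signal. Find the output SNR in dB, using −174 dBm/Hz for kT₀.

19.7 dB

Noise floor: N = −174 + 10 log₁₀(B) + NF
10 log₁₀(3.35×10⁶) = 65.25 dB
N = −174 + 65.25 + 6.44 = −102.31 dBm
SNR = P_sig − N = −82.6 − (−102.31) = 19.71 dB → 19.7 dB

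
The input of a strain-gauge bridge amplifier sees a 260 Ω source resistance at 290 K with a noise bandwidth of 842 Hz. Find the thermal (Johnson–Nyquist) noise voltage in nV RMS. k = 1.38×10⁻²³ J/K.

V_n = √(4kTRB)
4kTRB = 4 × 1.38×10⁻²³ × 290 × 2.60×10² × 8.42×10² = 3.50×10⁻¹⁵ V²
V_n = √(3.50×10⁻¹⁵) = 5.92×10⁻⁸ V = 59.2 nV

59.2 nV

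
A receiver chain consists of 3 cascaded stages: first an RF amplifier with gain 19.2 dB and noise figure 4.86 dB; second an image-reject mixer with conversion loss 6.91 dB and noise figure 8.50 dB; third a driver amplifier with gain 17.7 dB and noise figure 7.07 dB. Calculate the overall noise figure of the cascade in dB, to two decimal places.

5.28 dB

Convert to linear (a loss of L dB is a gain of −L dB): F_i = 10^(NF_i/10), G_i = 10^(G_i,dB/10)
  Stage 1: F_1 = 10^(4.86/10) = 3.062, G_1 = 10^(19.2/10) = 83.18
  Stage 2: F_2 = 10^(8.50/10) = 7.079, G_2 = 10^(−6.91/10) = 0.2037
  Stage 3: F_3 = 10^(7.07/10) = 5.093, G_3 = 10^(17.7/10) = 58.88
Friis cascade:
  F = 3.062 + (7.079 − 1)/83.18 + (5.093 − 1)/16.94 = 3.377
NF = 10 log₁₀(3.377) = 5.28 dB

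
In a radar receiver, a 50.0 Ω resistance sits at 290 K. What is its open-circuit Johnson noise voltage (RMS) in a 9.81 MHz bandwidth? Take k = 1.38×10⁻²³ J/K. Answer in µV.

2.80 µV

V_n = √(4kTRB)
4kTRB = 4 × 1.38×10⁻²³ × 290 × 5.00×10¹ × 9.81×10⁶ = 7.85×10⁻¹² V²
V_n = √(7.85×10⁻¹²) = 2.80×10⁻⁶ V = 2.80 µV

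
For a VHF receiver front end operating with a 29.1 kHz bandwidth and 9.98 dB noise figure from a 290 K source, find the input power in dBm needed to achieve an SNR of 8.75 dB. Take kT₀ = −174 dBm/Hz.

Sensitivity = −174 + 10 log₁₀(B) + NF + SNR_min
= −174 + 44.64 + 9.98 + 8.75
= −110.63 dBm → −110.6 dBm

−110.6 dBm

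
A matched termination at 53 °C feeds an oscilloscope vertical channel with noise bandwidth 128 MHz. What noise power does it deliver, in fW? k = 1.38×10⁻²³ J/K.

576 fW

T = 53 °C + 273.15 = 326.15 K
P_n = kTB = 1.38×10⁻²³ × 326.15 × 1.28×10⁸ = 5.76×10⁻¹³ W = 576 fW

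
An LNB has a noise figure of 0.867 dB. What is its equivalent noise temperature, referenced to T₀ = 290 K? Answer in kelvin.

F = 10^(0.867/10) = 1.22096
T_e = (F − 1)·T₀ = (1.22096 − 1) × 290 = 64.1 K

64.1 K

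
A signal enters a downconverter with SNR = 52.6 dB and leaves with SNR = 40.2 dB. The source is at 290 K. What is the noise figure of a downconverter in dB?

NF (dB) = SNR_in(dB) − SNR_out(dB) when the source is at T₀
NF = 52.6 − 40.2 = 12.4 dB

12.4 dB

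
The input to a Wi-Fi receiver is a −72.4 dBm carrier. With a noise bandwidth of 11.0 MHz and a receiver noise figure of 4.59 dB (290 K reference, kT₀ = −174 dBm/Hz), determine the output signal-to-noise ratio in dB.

Noise floor: N = −174 + 10 log₁₀(B) + NF
10 log₁₀(1.10×10⁷) = 70.41 dB
N = −174 + 70.41 + 4.59 = −99.00 dBm
SNR = P_sig − N = −72.4 − (−99.00) = 26.60 dB → 26.6 dB

26.6 dB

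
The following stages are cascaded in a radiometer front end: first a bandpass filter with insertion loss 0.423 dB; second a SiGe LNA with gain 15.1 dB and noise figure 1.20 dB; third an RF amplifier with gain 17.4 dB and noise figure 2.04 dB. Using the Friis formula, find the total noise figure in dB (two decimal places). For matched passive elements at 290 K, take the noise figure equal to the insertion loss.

1.68 dB

Convert to linear (a loss of L dB is a gain of −L dB): F_i = 10^(NF_i/10), G_i = 10^(G_i,dB/10)
  Stage 1: F_1 = 10^(0.423/10) = 1.102, G_1 = 10^(−0.423/10) = 0.9072
  Stage 2: F_2 = 10^(1.20/10) = 1.318, G_2 = 10^(15.1/10) = 32.36
  Stage 3: F_3 = 10^(2.04/10) = 1.600, G_3 = 10^(17.4/10) = 54.95
Friis cascade:
  F = 1.102 + (1.318 − 1)/0.9072 + (1.600 − 1)/29.36 = 1.474
NF = 10 log₁₀(1.474) = 1.68 dB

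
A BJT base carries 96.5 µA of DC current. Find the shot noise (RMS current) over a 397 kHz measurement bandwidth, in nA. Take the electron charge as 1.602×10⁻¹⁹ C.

I_n = √(2qI·B)
2qI·B = 2 × 1.602×10⁻¹⁹ × 9.65×10⁻⁵ × 3.97×10⁵ = 1.23×10⁻¹⁷ A²
I_n = √(1.23×10⁻¹⁷) = 3.50×10⁻⁹ A = 3.50 nA

3.50 nA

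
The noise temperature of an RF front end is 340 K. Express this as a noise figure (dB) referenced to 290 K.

3.37 dB

F = 1 + T_e/T₀ = 1 + 340/290 = 2.17241
NF = 10 log₁₀(2.17241) = 3.37 dB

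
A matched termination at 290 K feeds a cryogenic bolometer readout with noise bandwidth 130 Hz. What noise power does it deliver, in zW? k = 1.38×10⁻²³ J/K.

P_n = kTB = 1.38×10⁻²³ × 290 × 1.30×10² = 5.20×10⁻¹⁹ W = 520 zW

520 zW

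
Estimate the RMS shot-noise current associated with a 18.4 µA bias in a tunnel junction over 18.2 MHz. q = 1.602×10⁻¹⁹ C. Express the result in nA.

I_n = √(2qI·B)
2qI·B = 2 × 1.602×10⁻¹⁹ × 1.84×10⁻⁵ × 1.82×10⁷ = 1.07×10⁻¹⁶ A²
I_n = √(1.07×10⁻¹⁶) = 1.04×10⁻⁸ A = 10.4 nA

10.4 nA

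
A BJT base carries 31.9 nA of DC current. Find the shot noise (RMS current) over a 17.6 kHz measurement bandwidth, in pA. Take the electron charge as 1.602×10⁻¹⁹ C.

I_n = √(2qI·B)
2qI·B = 2 × 1.602×10⁻¹⁹ × 3.19×10⁻⁸ × 1.76×10⁴ = 1.80×10⁻²² A²
I_n = √(1.80×10⁻²²) = 1.34×10⁻¹¹ A = 13.4 pA

13.4 pA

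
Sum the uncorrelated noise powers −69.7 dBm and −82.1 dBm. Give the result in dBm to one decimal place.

Convert to linear, add, convert back:
P₁ = 1.07×10⁻¹⁰ W, P₂ = 6.17×10⁻¹² W
P_tot = 1.13×10⁻¹⁰ W → 10 log₁₀(P_tot / 10⁻³) = −69.5 dBm

−69.5 dBm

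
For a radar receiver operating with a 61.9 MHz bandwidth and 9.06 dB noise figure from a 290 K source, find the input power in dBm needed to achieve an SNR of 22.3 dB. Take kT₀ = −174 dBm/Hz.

−64.7 dBm

Sensitivity = −174 + 10 log₁₀(B) + NF + SNR_min
= −174 + 77.92 + 9.06 + 22.3
= −64.72 dBm → −64.7 dBm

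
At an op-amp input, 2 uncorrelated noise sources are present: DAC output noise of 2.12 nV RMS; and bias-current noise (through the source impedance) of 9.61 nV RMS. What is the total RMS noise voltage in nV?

Uncorrelated sources add in power (mean-square): V_tot = √(ΣV_i²)
V_tot = √[(2.12×10⁻⁹)² + (9.61×10⁻⁹)²] = 9.84×10⁻⁹ V = 9.84 nV

9.84 nV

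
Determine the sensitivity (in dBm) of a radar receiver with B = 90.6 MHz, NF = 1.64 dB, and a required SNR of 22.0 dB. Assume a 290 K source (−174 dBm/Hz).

Sensitivity = −174 + 10 log₁₀(B) + NF + SNR_min
= −174 + 79.57 + 1.64 + 22.0
= −70.79 dBm → −70.8 dBm

−70.8 dBm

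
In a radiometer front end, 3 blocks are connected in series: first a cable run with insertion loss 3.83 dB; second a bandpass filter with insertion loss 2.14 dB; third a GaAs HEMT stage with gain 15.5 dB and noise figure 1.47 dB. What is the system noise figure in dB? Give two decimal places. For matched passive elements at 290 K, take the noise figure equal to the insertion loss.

7.44 dB

Convert to linear (a loss of L dB is a gain of −L dB): F_i = 10^(NF_i/10), G_i = 10^(G_i,dB/10)
  Stage 1: F_1 = 10^(3.83/10) = 2.415, G_1 = 10^(−3.83/10) = 0.4140
  Stage 2: F_2 = 10^(2.14/10) = 1.637, G_2 = 10^(−2.14/10) = 0.6109
  Stage 3: F_3 = 10^(1.47/10) = 1.403, G_3 = 10^(15.5/10) = 35.48
Friis cascade:
  F = 2.415 + (1.637 − 1)/0.4140 + (1.403 − 1)/0.2529 = 5.546
NF = 10 log₁₀(5.546) = 7.44 dB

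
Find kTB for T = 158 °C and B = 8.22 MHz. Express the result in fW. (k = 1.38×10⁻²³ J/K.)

48.9 fW

T = 158 °C + 273.15 = 431.15 K
P_n = kTB = 1.38×10⁻²³ × 431.15 × 8.22×10⁶ = 4.89×10⁻¹⁴ W = 48.9 fW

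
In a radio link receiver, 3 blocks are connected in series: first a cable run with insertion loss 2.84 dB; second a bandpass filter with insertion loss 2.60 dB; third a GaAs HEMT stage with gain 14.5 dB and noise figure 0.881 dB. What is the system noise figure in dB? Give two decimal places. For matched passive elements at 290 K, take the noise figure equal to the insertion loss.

Convert to linear (a loss of L dB is a gain of −L dB): F_i = 10^(NF_i/10), G_i = 10^(G_i,dB/10)
  Stage 1: F_1 = 10^(2.84/10) = 1.923, G_1 = 10^(−2.84/10) = 0.5200
  Stage 2: F_2 = 10^(2.60/10) = 1.820, G_2 = 10^(−2.60/10) = 0.5495
  Stage 3: F_3 = 10^(0.881/10) = 1.225, G_3 = 10^(14.5/10) = 28.18
Friis cascade:
  F = 1.923 + (1.820 − 1)/0.5200 + (1.225 − 1)/0.2858 = 4.286
NF = 10 log₁₀(4.286) = 6.32 dB

6.32 dB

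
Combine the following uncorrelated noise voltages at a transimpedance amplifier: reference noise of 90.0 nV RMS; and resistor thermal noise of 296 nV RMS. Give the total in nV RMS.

Uncorrelated sources add in power (mean-square): V_tot = √(ΣV_i²)
V_tot = √[(9.00×10⁻⁸)² + (2.96×10⁻⁷)²] = 3.09×10⁻⁷ V = 309 nV

309 nV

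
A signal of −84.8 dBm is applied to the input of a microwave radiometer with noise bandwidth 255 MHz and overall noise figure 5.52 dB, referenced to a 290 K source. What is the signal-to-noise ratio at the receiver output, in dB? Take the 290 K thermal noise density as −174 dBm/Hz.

Noise floor: N = −174 + 10 log₁₀(B) + NF
10 log₁₀(2.55×10⁸) = 84.07 dB
N = −174 + 84.07 + 5.52 = −84.41 dBm
SNR = P_sig − N = −84.8 − (−84.41) = −0.39 dB → −0.4 dB

−0.4 dB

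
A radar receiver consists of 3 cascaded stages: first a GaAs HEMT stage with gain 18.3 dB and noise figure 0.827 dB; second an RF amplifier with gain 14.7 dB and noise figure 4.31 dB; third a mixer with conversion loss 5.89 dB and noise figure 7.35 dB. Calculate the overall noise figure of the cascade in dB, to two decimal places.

0.92 dB

Convert to linear (a loss of L dB is a gain of −L dB): F_i = 10^(NF_i/10), G_i = 10^(G_i,dB/10)
  Stage 1: F_1 = 10^(0.827/10) = 1.210, G_1 = 10^(18.3/10) = 67.61
  Stage 2: F_2 = 10^(4.31/10) = 2.698, G_2 = 10^(14.7/10) = 29.51
  Stage 3: F_3 = 10^(7.35/10) = 5.433, G_3 = 10^(−5.89/10) = 0.2576
Friis cascade:
  F = 1.210 + (2.698 − 1)/67.61 + (5.433 − 1)/1995 = 1.237
NF = 10 log₁₀(1.237) = 0.92 dB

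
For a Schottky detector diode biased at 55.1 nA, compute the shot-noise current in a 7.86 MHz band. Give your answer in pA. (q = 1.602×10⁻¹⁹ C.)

373 pA

I_n = √(2qI·B)
2qI·B = 2 × 1.602×10⁻¹⁹ × 5.51×10⁻⁸ × 7.86×10⁶ = 1.39×10⁻¹⁹ A²
I_n = √(1.39×10⁻¹⁹) = 3.73×10⁻¹⁰ A = 373 pA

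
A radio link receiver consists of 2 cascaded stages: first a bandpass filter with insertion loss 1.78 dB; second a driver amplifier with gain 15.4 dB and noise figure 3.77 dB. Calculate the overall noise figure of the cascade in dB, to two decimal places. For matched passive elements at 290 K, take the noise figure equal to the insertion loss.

5.55 dB

Convert to linear (a loss of L dB is a gain of −L dB): F_i = 10^(NF_i/10), G_i = 10^(G_i,dB/10)
  Stage 1: F_1 = 10^(1.78/10) = 1.507, G_1 = 10^(−1.78/10) = 0.6637
  Stage 2: F_2 = 10^(3.77/10) = 2.382, G_2 = 10^(15.4/10) = 34.67
Friis cascade:
  F = 1.507 + (2.382 − 1)/0.6637 = 3.589
NF = 10 log₁₀(3.589) = 5.55 dB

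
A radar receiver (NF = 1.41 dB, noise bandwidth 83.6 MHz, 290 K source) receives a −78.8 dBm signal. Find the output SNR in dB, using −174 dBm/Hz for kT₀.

14.6 dB

Noise floor: N = −174 + 10 log₁₀(B) + NF
10 log₁₀(8.36×10⁷) = 79.22 dB
N = −174 + 79.22 + 1.41 = −93.37 dBm
SNR = P_sig − N = −78.8 − (−93.37) = 14.57 dB → 14.6 dB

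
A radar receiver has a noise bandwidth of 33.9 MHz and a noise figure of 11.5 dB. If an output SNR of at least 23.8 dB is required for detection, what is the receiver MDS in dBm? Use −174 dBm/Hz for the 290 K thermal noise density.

−63.4 dBm

Sensitivity = −174 + 10 log₁₀(B) + NF + SNR_min
= −174 + 75.3 + 11.5 + 23.8
= −63.4 dBm → −63.4 dBm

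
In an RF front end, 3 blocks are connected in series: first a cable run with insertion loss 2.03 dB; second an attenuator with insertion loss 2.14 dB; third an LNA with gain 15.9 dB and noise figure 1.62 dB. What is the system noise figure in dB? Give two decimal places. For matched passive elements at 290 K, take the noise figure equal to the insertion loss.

5.79 dB

Convert to linear (a loss of L dB is a gain of −L dB): F_i = 10^(NF_i/10), G_i = 10^(G_i,dB/10)
  Stage 1: F_1 = 10^(2.03/10) = 1.596, G_1 = 10^(−2.03/10) = 0.6266
  Stage 2: F_2 = 10^(2.14/10) = 1.637, G_2 = 10^(−2.14/10) = 0.6109
  Stage 3: F_3 = 10^(1.62/10) = 1.452, G_3 = 10^(15.9/10) = 38.90
Friis cascade:
  F = 1.596 + (1.637 − 1)/0.6266 + (1.452 − 1)/0.3828 = 3.793
NF = 10 log₁₀(3.793) = 5.79 dB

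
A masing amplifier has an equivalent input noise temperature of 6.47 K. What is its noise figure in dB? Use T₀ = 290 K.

0.096 dB

F = 1 + T_e/T₀ = 1 + 6.47/290 = 1.02231
NF = 10 log₁₀(1.02231) = 0.096 dB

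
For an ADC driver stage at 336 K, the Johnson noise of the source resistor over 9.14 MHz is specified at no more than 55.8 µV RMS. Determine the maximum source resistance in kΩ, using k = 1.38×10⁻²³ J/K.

18.4 kΩ

Johnson–Nyquist: V_n = √(4kTRB) ⇒ R = V_n² / (4kTB)
4kTB = 4 × 1.38×10⁻²³ × 336 × 9.14×10⁶ = 1.70×10⁻¹³
R = (5.58×10⁻⁵)² / 1.70×10⁻¹³ = 1.84×10⁴ Ω = 18.4 kΩ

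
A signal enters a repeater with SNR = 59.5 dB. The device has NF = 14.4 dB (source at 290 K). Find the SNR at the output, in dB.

By definition F = SNR_in/SNR_out, so in dB: SNR_out = SNR_in − NF
SNR_out = 59.5 − 14.4 = 45.1 dB

45.1 dB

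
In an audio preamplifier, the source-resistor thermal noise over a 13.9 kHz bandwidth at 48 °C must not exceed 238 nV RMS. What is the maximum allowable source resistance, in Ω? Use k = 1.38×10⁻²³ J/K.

T = 48 °C + 273.15 = 321.15 K
Johnson–Nyquist: V_n = √(4kTRB) ⇒ R = V_n² / (4kTB)
4kTB = 4 × 1.38×10⁻²³ × 321.15 × 1.39×10⁴ = 2.46×10⁻¹⁶
R = (2.38×10⁻⁷)² / 2.46×10⁻¹⁶ = 2.30×10² Ω = 230 Ω

230 Ω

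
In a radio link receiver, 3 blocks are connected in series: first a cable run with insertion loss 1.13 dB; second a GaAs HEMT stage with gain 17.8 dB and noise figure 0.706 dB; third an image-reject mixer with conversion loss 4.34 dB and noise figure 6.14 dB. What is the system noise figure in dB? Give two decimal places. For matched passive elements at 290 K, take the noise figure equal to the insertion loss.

2.02 dB

Convert to linear (a loss of L dB is a gain of −L dB): F_i = 10^(NF_i/10), G_i = 10^(G_i,dB/10)
  Stage 1: F_1 = 10^(1.13/10) = 1.297, G_1 = 10^(−1.13/10) = 0.7709
  Stage 2: F_2 = 10^(0.706/10) = 1.177, G_2 = 10^(17.8/10) = 60.26
  Stage 3: F_3 = 10^(6.14/10) = 4.111, G_3 = 10^(−4.34/10) = 0.3681
Friis cascade:
  F = 1.297 + (1.177 − 1)/0.7709 + (4.111 − 1)/46.45 = 1.593
NF = 10 log₁₀(1.593) = 2.02 dB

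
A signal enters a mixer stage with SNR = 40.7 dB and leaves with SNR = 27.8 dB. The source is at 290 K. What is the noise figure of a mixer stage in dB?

NF (dB) = SNR_in(dB) − SNR_out(dB) when the source is at T₀
NF = 40.7 − 27.8 = 12.9 dB

12.9 dB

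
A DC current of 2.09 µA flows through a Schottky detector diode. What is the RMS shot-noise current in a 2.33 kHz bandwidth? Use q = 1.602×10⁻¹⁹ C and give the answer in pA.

I_n = √(2qI·B)
2qI·B = 2 × 1.602×10⁻¹⁹ × 2.09×10⁻⁶ × 2.33×10³ = 1.56×10⁻²¹ A²
I_n = √(1.56×10⁻²¹) = 3.95×10⁻¹¹ A = 39.5 pA

39.5 pA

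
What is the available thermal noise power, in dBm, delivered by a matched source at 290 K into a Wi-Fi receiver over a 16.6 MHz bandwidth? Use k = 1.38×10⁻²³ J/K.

−101.8 dBm

P_n = kTB = 1.38×10⁻²³ × 290 × 1.66×10⁷ = 6.64×10⁻¹⁴ W
In dBm: 10 log₁₀(6.64×10⁻¹⁴ / 10⁻³) = −101.8 dBm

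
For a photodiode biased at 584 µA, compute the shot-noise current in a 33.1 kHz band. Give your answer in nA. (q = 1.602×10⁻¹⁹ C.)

I_n = √(2qI·B)
2qI·B = 2 × 1.602×10⁻¹⁹ × 5.84×10⁻⁴ × 3.31×10⁴ = 6.19×10⁻¹⁸ A²
I_n = √(6.19×10⁻¹⁸) = 2.49×10⁻⁹ A = 2.49 nA

2.49 nA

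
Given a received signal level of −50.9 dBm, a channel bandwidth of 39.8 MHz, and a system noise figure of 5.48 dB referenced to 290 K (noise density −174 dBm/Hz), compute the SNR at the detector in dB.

Noise floor: N = −174 + 10 log₁₀(B) + NF
10 log₁₀(3.98×10⁷) = 76 dB
N = −174 + 76 + 5.48 = −92.52 dBm
SNR = P_sig − N = −50.9 − (−92.52) = 41.62 dB → 41.6 dB

41.6 dB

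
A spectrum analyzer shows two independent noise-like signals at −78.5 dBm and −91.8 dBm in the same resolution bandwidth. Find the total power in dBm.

−78.3 dBm

Convert to linear, add, convert back:
P₁ = 1.41×10⁻¹¹ W, P₂ = 6.61×10⁻¹³ W
P_tot = 1.48×10⁻¹¹ W → 10 log₁₀(P_tot / 10⁻³) = −78.3 dBm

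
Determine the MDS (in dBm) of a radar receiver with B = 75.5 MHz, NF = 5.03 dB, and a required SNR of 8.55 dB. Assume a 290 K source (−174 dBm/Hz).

Sensitivity = −174 + 10 log₁₀(B) + NF + SNR_min
= −174 + 78.78 + 5.03 + 8.55
= −81.64 dBm → −81.6 dBm

−81.6 dBm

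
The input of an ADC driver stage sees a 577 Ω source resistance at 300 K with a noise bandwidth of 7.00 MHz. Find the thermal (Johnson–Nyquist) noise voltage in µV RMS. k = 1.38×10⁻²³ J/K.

V_n = √(4kTRB)
4kTRB = 4 × 1.38×10⁻²³ × 300 × 5.77×10² × 7.00×10⁶ = 6.69×10⁻¹¹ V²
V_n = √(6.69×10⁻¹¹) = 8.18×10⁻⁶ V = 8.18 µV

8.18 µV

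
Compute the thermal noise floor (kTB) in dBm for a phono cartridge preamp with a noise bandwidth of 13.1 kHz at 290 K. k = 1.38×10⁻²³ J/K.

P_n = kTB = 1.38×10⁻²³ × 290 × 1.31×10⁴ = 5.24×10⁻¹⁷ W
In dBm: 10 log₁₀(5.24×10⁻¹⁷ / 10⁻³) = −132.8 dBm

−132.8 dBm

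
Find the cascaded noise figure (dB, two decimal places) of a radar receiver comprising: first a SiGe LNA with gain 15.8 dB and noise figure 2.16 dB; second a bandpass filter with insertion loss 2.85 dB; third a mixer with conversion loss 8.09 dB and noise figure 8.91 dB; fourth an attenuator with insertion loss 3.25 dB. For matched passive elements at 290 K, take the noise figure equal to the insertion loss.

Convert to linear (a loss of L dB is a gain of −L dB): F_i = 10^(NF_i/10), G_i = 10^(G_i,dB/10)
  Stage 1: F_1 = 10^(2.16/10) = 1.644, G_1 = 10^(15.8/10) = 38.02
  Stage 2: F_2 = 10^(2.85/10) = 1.928, G_2 = 10^(−2.85/10) = 0.5188
  Stage 3: F_3 = 10^(8.91/10) = 7.780, G_3 = 10^(−8.09/10) = 0.1552
  Stage 4: F_4 = 10^(3.25/10) = 2.113, G_4 = 10^(−3.25/10) = 0.4732
Friis cascade:
  F = 1.644 + (1.928 − 1)/38.02 + (7.780 − 1)/19.72 + (2.113 − 1)/3.062 = 2.376
NF = 10 log₁₀(2.376) = 3.76 dB

3.76 dB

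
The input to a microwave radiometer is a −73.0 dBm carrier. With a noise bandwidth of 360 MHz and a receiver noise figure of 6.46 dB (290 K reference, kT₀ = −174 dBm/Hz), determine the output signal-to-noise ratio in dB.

9.0 dB

Noise floor: N = −174 + 10 log₁₀(B) + NF
10 log₁₀(3.60×10⁸) = 85.56 dB
N = −174 + 85.56 + 6.46 = −81.98 dBm
SNR = P_sig − N = −73.0 − (−81.98) = 8.98 dB → 9.0 dB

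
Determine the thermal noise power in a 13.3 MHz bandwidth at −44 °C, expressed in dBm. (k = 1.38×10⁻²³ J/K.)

−103.8 dBm

T = −44 °C + 273.15 = 229.15 K
P_n = kTB = 1.38×10⁻²³ × 229.15 × 1.33×10⁷ = 4.21×10⁻¹⁴ W
In dBm: 10 log₁₀(4.21×10⁻¹⁴ / 10⁻³) = −103.8 dBm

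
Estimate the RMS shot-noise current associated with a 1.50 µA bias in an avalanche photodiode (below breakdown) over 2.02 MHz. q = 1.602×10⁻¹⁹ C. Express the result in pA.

I_n = √(2qI·B)
2qI·B = 2 × 1.602×10⁻¹⁹ × 1.50×10⁻⁶ × 2.02×10⁶ = 9.71×10⁻¹⁹ A²
I_n = √(9.71×10⁻¹⁹) = 9.85×10⁻¹⁰ A = 985 pA

985 pA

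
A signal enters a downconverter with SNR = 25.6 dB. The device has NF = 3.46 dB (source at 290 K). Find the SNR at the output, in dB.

22.14 dB

By definition F = SNR_in/SNR_out, so in dB: SNR_out = SNR_in − NF
SNR_out = 25.6 − 3.46 = 22.14 dB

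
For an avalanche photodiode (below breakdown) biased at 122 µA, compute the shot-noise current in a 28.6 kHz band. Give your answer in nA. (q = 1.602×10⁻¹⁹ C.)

I_n = √(2qI·B)
2qI·B = 2 × 1.602×10⁻¹⁹ × 1.22×10⁻⁴ × 2.86×10⁴ = 1.12×10⁻¹⁸ A²
I_n = √(1.12×10⁻¹⁸) = 1.06×10⁻⁹ A = 1.06 nA

1.06 nA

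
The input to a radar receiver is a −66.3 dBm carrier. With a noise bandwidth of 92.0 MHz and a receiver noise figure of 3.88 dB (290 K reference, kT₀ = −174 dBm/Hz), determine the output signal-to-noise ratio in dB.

24.2 dB

Noise floor: N = −174 + 10 log₁₀(B) + NF
10 log₁₀(9.20×10⁷) = 79.64 dB
N = −174 + 79.64 + 3.88 = −90.48 dBm
SNR = P_sig − N = −66.3 − (−90.48) = 24.18 dB → 24.2 dB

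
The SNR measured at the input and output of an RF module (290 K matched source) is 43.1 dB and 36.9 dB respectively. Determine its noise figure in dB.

NF (dB) = SNR_in(dB) − SNR_out(dB) when the source is at T₀
NF = 43.1 − 36.9 = 6.2 dB

6.2 dB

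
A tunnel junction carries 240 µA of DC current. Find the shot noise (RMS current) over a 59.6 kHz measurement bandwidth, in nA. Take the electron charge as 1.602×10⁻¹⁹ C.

I_n = √(2qI·B)
2qI·B = 2 × 1.602×10⁻¹⁹ × 2.40×10⁻⁴ × 5.96×10⁴ = 4.58×10⁻¹⁸ A²
I_n = √(4.58×10⁻¹⁸) = 2.14×10⁻⁹ A = 2.14 nA

2.14 nA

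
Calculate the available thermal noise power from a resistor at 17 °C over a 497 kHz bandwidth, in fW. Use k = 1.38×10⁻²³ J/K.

1.99 fW

T = 17 °C + 273.15 = 290.15 K
P_n = kTB = 1.38×10⁻²³ × 290.15 × 4.97×10⁵ = 1.99×10⁻¹⁵ W = 1.99 fW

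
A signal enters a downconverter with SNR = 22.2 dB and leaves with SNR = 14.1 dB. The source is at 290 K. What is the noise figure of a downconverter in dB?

NF (dB) = SNR_in(dB) − SNR_out(dB) when the source is at T₀
NF = 22.2 − 14.1 = 8.1 dB

8.1 dB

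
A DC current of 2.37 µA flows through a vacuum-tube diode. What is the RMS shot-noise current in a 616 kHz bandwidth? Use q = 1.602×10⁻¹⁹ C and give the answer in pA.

I_n = √(2qI·B)
2qI·B = 2 × 1.602×10⁻¹⁹ × 2.37×10⁻⁶ × 6.16×10⁵ = 4.68×10⁻¹⁹ A²
I_n = √(4.68×10⁻¹⁹) = 6.84×10⁻¹⁰ A = 684 pA

684 pA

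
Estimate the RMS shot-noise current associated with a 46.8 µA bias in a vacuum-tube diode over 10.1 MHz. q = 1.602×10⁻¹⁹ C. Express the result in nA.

12.3 nA

I_n = √(2qI·B)
2qI·B = 2 × 1.602×10⁻¹⁹ × 4.68×10⁻⁵ × 1.01×10⁷ = 1.51×10⁻¹⁶ A²
I_n = √(1.51×10⁻¹⁶) = 1.23×10⁻⁸ A = 12.3 nA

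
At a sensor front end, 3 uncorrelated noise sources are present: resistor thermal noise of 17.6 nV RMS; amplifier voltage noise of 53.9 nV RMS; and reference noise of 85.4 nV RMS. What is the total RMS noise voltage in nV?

103 nV

Uncorrelated sources add in power (mean-square): V_tot = √(ΣV_i²)
V_tot = √[(1.76×10⁻⁸)² + (5.39×10⁻⁸)² + (8.54×10⁻⁸)²] = 1.03×10⁻⁷ V = 103 nV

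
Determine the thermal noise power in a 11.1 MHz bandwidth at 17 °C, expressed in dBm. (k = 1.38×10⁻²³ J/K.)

−103.5 dBm

T = 17 °C + 273.15 = 290.15 K
P_n = kTB = 1.38×10⁻²³ × 290.15 × 1.11×10⁷ = 4.44×10⁻¹⁴ W
In dBm: 10 log₁₀(4.44×10⁻¹⁴ / 10⁻³) = −103.5 dBm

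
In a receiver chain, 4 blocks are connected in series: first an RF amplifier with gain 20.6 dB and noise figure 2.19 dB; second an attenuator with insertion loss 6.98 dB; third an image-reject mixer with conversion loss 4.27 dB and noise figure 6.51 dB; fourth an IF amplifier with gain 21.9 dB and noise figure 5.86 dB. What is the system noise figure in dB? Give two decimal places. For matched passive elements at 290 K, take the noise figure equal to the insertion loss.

3.37 dB

Convert to linear (a loss of L dB is a gain of −L dB): F_i = 10^(NF_i/10), G_i = 10^(G_i,dB/10)
  Stage 1: F_1 = 10^(2.19/10) = 1.656, G_1 = 10^(20.6/10) = 114.8
  Stage 2: F_2 = 10^(6.98/10) = 4.989, G_2 = 10^(−6.98/10) = 0.2004
  Stage 3: F_3 = 10^(6.51/10) = 4.477, G_3 = 10^(−4.27/10) = 0.3741
  Stage 4: F_4 = 10^(5.86/10) = 3.855, G_4 = 10^(21.9/10) = 154.9
Friis cascade:
  F = 1.656 + (4.989 − 1)/114.8 + (4.477 − 1)/23.01 + (3.855 − 1)/8.610 = 2.173
NF = 10 log₁₀(2.173) = 3.37 dB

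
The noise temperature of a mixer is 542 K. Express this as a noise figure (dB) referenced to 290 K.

4.58 dB

F = 1 + T_e/T₀ = 1 + 542/290 = 2.86897
NF = 10 log₁₀(2.86897) = 4.58 dB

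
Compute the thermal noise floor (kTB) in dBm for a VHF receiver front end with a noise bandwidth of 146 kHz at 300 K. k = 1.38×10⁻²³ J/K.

−122.2 dBm

P_n = kTB = 1.38×10⁻²³ × 300 × 1.46×10⁵ = 6.04×10⁻¹⁶ W
In dBm: 10 log₁₀(6.04×10⁻¹⁶ / 10⁻³) = −122.2 dBm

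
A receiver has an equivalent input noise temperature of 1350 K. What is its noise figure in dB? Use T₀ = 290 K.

7.52 dB

F = 1 + T_e/T₀ = 1 + 1350/290 = 5.65517
NF = 10 log₁₀(5.65517) = 7.52 dB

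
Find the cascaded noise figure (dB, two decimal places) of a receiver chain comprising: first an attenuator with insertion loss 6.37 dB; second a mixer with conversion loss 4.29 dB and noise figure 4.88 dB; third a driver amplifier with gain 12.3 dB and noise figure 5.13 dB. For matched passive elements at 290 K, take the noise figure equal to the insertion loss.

15.98 dB

Convert to linear (a loss of L dB is a gain of −L dB): F_i = 10^(NF_i/10), G_i = 10^(G_i,dB/10)
  Stage 1: F_1 = 10^(6.37/10) = 4.335, G_1 = 10^(−6.37/10) = 0.2307
  Stage 2: F_2 = 10^(4.88/10) = 3.076, G_2 = 10^(−4.29/10) = 0.3724
  Stage 3: F_3 = 10^(5.13/10) = 3.258, G_3 = 10^(12.3/10) = 16.98
Friis cascade:
  F = 4.335 + (3.076 − 1)/0.2307 + (3.258 − 1)/0.08590 = 39.63
NF = 10 log₁₀(39.63) = 15.98 dB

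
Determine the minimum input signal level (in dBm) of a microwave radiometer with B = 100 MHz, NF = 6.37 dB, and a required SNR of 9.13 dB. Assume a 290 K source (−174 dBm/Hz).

−78.5 dBm

Sensitivity = −174 + 10 log₁₀(B) + NF + SNR_min
= −174 + 80 + 6.37 + 9.13
= −78.50 dBm → −78.5 dBm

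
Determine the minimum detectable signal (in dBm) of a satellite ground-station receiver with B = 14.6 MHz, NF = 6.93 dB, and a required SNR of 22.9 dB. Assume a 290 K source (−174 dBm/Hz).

−72.5 dBm

Sensitivity = −174 + 10 log₁₀(B) + NF + SNR_min
= −174 + 71.64 + 6.93 + 22.9
= −72.53 dBm → −72.5 dBm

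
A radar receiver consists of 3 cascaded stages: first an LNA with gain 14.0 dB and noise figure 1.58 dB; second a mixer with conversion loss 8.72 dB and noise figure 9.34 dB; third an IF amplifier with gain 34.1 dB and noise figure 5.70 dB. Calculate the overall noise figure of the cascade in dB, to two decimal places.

4.06 dB

Convert to linear (a loss of L dB is a gain of −L dB): F_i = 10^(NF_i/10), G_i = 10^(G_i,dB/10)
  Stage 1: F_1 = 10^(1.58/10) = 1.439, G_1 = 10^(14.0/10) = 25.12
  Stage 2: F_2 = 10^(9.34/10) = 8.590, G_2 = 10^(−8.72/10) = 0.1343
  Stage 3: F_3 = 10^(5.70/10) = 3.715, G_3 = 10^(34.1/10) = 2570
Friis cascade:
  F = 1.439 + (8.590 − 1)/25.12 + (3.715 − 1)/3.373 = 2.546
NF = 10 log₁₀(2.546) = 4.06 dB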